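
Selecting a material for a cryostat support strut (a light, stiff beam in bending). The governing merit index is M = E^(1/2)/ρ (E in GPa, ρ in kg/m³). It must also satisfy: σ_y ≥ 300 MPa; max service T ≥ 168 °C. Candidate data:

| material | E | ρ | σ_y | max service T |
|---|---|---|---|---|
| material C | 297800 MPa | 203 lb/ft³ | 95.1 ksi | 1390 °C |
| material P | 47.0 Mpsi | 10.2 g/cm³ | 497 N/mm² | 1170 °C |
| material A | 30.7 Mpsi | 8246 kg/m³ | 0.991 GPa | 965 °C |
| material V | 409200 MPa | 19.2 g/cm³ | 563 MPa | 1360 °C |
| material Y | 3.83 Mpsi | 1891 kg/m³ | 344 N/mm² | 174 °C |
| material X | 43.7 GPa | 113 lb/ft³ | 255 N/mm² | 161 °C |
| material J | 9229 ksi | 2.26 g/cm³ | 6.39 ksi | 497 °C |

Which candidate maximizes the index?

Screen on constraints: σ_y ≥ 300 MPa; max service T ≥ 168 °C. Survivors: material C, material P, material A, material V, material Y.
Putting every candidate on a common basis:
  material C: E = 297.8 GPa, ρ = 3252 kg/m³
  material P: E = 324.1 GPa, ρ = 10200 kg/m³
  material A: E = 211.7 GPa, ρ = 8246 kg/m³
  material V: E = 409.2 GPa, ρ = 19200 kg/m³
  material Y: E = 26.41 GPa, ρ = 1891 kg/m³
  material C: M = 5.31×10⁻³
  material Y: M = 2.72×10⁻³
  material P: M = 1.76×10⁻³
  material A: M = 1.76×10⁻³
  material V: M = 1.05×10⁻³
The maximum is for material C.

material C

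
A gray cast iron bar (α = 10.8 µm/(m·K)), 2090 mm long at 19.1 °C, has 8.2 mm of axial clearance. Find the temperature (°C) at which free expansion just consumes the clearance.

α·L₀·ΔT = 8.2 mm ⇒ ΔT = 8.2 / (10.8×10⁻⁶ × 2090.0) = 363.3 K.
T = 19.1 + 363.3 = 382.4 °C.

382 °C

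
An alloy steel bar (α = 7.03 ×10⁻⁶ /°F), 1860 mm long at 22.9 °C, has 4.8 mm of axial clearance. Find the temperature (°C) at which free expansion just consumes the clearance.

227 °C

α = 7.03×10⁻⁶/°F × 9/5 = 12.7×10⁻⁶/K.
α·L₀·ΔT = 4.8 mm ⇒ ΔT = 4.8 / (12.7×10⁻⁶ × 1860.0) = 203.9 K.
T = 22.9 + 203.9 = 226.8 °C.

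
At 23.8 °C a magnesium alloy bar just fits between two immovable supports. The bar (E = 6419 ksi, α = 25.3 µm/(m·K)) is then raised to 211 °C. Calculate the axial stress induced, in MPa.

210 MPa

E = 6419 ksi = 44.26 GPa.
ΔT = 187.2 K. Constrained thermal stress σ = E·α·ΔT = 44.26×10³ MPa × 25.3×10⁻⁶ × 187.2 = 210 MPa (compressive).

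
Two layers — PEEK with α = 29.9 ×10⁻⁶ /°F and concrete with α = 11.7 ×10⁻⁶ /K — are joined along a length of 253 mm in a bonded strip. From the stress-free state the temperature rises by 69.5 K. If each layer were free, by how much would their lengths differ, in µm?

PEEK: α = 29.9×10⁻⁶/°F × 9/5 = 53.8×10⁻⁶/K.
Δα = |53.8 − 11.7|×10⁻⁶/K = 42.1×10⁻⁶/K.
ΔL_mismatch = Δα·L·ΔT = 42.1×10⁻⁶ × 253.0 mm × 69.5 K = 741 µm.

741 µm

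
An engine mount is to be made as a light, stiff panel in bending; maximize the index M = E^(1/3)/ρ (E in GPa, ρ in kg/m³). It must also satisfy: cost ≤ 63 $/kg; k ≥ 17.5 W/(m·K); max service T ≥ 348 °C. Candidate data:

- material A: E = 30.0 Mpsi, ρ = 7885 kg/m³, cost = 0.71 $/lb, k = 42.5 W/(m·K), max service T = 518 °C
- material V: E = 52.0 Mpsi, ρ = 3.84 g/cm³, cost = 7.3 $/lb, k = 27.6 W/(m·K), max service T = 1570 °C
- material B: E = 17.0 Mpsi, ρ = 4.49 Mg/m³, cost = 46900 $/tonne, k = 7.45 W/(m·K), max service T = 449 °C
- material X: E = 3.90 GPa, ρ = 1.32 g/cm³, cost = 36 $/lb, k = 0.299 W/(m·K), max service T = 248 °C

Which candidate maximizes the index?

material V

Screen on constraints: cost ≤ 63 $/kg; k ≥ 17.5 W/(m·K); max service T ≥ 348 °C. Survivors: material A, material V.
After converting to SI:
  material A: E = 206.8 GPa, ρ = 7885 kg/m³
  material V: E = 358.5 GPa, ρ = 3840 kg/m³
  material V: M = 1.85×10⁻³
  material A: M = 0.750×10⁻³
Material V ranks first.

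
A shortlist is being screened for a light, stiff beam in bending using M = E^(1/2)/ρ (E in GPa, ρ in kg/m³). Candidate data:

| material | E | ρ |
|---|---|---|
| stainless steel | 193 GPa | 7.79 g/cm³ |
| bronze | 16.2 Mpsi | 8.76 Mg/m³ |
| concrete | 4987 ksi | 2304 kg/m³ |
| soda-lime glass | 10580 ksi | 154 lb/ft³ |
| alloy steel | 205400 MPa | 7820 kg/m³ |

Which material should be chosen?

Convert each candidate to consistent units, then evaluate M:
  stainless steel: E = 193.0 GPa, ρ = 7790 kg/m³
  bronze: E = 111.7 GPa, ρ = 8760 kg/m³
  concrete: E = 34.38 GPa, ρ = 2304 kg/m³
  soda-lime glass: E = 72.95 GPa, ρ = 2467 kg/m³
  alloy steel: E = 205.4 GPa, ρ = 7820 kg/m³
  soda-lime glass: M = 3.46×10⁻³
  concrete: M = 2.55×10⁻³
  alloy steel: M = 1.83×10⁻³
  stainless steel: M = 1.78×10⁻³
  bronze: M = 1.21×10⁻³
The maximum is for soda-lime glass.

soda-lime glass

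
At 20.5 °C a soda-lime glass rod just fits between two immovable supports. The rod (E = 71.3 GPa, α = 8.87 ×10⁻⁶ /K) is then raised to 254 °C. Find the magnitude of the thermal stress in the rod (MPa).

148 MPa

ΔT = 233.5 K. Constrained thermal stress σ = E·α·ΔT = 71.30×10³ MPa × 8.87×10⁻⁶ × 233.5 = 148 MPa (compressive).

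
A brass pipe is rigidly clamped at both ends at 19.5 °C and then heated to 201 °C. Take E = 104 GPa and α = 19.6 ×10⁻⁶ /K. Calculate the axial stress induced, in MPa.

370 MPa

ΔT = 181.5 K. Constrained thermal stress σ = E·α·ΔT = 104.0×10³ MPa × 19.6×10⁻⁶ × 181.5 = 370 MPa (compressive).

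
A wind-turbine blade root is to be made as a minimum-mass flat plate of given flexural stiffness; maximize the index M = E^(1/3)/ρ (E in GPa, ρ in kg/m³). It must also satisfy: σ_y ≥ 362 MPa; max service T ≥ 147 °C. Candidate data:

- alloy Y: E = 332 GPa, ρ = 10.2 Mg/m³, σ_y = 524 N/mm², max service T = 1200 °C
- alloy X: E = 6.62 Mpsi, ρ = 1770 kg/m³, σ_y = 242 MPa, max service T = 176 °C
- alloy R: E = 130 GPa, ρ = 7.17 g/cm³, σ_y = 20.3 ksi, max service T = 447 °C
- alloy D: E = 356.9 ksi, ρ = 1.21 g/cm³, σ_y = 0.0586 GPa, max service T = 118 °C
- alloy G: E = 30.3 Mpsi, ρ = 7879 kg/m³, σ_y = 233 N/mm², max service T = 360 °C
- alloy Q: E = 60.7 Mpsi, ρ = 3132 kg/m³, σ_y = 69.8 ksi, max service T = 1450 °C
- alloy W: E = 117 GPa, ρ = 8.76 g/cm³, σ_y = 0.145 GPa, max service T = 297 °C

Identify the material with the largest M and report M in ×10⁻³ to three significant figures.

Screen on constraints: σ_y ≥ 362 MPa; max service T ≥ 147 °C. Survivors: alloy Y, alloy Q.
After converting to SI:
  alloy Y: E = 332.0 GPa, ρ = 10200 kg/m³
  alloy Q: E = 418.5 GPa, ρ = 3132 kg/m³
  alloy Q: M = 2.39×10⁻³
  alloy Y: M = 0.679×10⁻³
Alloy Q ranks first.

alloy Q, M = 2.39×10⁻³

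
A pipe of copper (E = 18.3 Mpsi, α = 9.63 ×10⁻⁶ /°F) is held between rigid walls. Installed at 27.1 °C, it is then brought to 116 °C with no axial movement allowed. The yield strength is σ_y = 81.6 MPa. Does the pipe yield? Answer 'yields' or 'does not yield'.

E = 18.3 Mpsi = 126.2 GPa.
α = 9.63×10⁻⁶/°F × 9/5 = 17.3×10⁻⁶/K.
ΔT = 88.90 K. Constrained thermal stress σ = E·α·ΔT = 126.2×10³ MPa × 17.3×10⁻⁶ × 88.90 = 194 MPa (compressive).
Compare to σ_y = 81.6 MPa: σ ≥ σ_y, so it yields.

yields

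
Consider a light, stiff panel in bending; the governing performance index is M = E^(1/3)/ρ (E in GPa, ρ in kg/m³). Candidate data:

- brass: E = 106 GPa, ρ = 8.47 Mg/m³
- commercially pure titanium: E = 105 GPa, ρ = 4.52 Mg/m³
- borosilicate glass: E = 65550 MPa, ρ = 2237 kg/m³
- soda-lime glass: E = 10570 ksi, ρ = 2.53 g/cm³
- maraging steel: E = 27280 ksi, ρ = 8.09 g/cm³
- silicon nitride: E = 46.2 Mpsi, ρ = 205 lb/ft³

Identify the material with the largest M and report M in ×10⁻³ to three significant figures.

silicon nitride, M = 2.08×10⁻³

After converting to SI:
  brass: E = 106.0 GPa, ρ = 8470 kg/m³
  commercially pure titanium: E = 105.0 GPa, ρ = 4520 kg/m³
  borosilicate glass: E = 65.55 GPa, ρ = 2237 kg/m³
  soda-lime glass: E = 72.88 GPa, ρ = 2530 kg/m³
  maraging steel: E = 188.1 GPa, ρ = 8090 kg/m³
  silicon nitride: E = 318.5 GPa, ρ = 3284 kg/m³
  silicon nitride: M = 2.08×10⁻³
  borosilicate glass: M = 1.80×10⁻³
  soda-lime glass: M = 1.65×10⁻³
  commercially pure titanium: M = 1.04×10⁻³
  maraging steel: M = 0.708×10⁻³
  brass: M = 0.559×10⁻³
Silicon nitride has the largest M.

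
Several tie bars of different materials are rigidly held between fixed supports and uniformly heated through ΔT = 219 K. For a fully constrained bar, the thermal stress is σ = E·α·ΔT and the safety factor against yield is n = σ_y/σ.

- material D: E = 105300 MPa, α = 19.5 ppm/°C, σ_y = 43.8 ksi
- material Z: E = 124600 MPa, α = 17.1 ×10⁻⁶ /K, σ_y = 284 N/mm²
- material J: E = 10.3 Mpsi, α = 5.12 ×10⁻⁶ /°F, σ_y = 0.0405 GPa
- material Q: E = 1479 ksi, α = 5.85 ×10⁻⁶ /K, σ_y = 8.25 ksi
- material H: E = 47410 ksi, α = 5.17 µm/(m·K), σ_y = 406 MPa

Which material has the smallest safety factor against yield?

material J

Converting E to GPa, α to ×10⁻⁶/K, σ_y to MPa, then σ and n for each:
  material D: E = 105.3, α = 19.5, σ_y = 302.0 → σ = 450 MPa, n = 0.672
  material Z: E = 124.6, α = 17.1, σ_y = 284.0 → σ = 467 MPa, n = 0.609
  material J: E = 71.02, α = 9.22, σ_y = 40.50 → σ = 143 MPa, n = 0.283
  material Q: E = 10.20, α = 5.85, σ_y = 56.88 → σ = 13.1 MPa, n = 4.35
  material H: E = 326.9, α = 5.17, σ_y = 406.0 → σ = 370 MPa, n = 1.10
Smallest n: material J with n = 0.283.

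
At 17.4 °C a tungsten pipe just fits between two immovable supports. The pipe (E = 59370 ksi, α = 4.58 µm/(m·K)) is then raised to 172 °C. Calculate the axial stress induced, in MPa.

290 MPa

E = 59370 ksi = 409.3 GPa.
ΔT = 154.6 K. Constrained thermal stress σ = E·α·ΔT = 409.3×10³ MPa × 4.58×10⁻⁶ × 154.6 = 290 MPa (compressive).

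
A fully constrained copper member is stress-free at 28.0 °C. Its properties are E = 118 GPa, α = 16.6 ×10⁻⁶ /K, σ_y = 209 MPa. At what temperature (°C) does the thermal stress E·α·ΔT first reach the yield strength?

E·α·ΔT = 209.0 MPa ⇒ ΔT = 209.0 / (118.0×10³ × 16.6×10⁻⁶) = 106.7 K.
T = 28.0 + 106.7 = 134.7 °C.

135 °C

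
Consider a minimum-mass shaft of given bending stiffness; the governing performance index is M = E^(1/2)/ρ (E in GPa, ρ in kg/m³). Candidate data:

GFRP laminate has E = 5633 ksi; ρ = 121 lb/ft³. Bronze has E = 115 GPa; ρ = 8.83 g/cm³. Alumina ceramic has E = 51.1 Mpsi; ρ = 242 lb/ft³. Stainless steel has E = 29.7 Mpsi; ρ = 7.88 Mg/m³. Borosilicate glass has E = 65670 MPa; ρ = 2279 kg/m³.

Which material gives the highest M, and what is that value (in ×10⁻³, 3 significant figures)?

Normalizing units and computing the index:
  GFRP laminate: E = 38.84 GPa, ρ = 1938 kg/m³
  bronze: E = 115.0 GPa, ρ = 8830 kg/m³
  alumina ceramic: E = 352.3 GPa, ρ = 3876 kg/m³
  stainless steel: E = 204.8 GPa, ρ = 7880 kg/m³
  borosilicate glass: E = 65.67 GPa, ρ = 2279 kg/m³
  alumina ceramic: M = 4.84×10⁻³
  borosilicate glass: M = 3.56×10⁻³
  GFRP laminate: M = 3.22×10⁻³
  stainless steel: M = 1.82×10⁻³
  bronze: M = 1.21×10⁻³
The maximum is for alumina ceramic.

alumina ceramic, M = 4.84×10⁻³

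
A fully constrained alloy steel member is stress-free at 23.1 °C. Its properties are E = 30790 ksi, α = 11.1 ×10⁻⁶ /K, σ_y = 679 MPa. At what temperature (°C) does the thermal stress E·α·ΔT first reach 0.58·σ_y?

E = 30790 ksi = 212.3 GPa.
E·α·ΔT = 393.8 MPa ⇒ ΔT = 393.8 / (212.3×10³ × 11.1×10⁻⁶) = 167.1 K.
T = 23.1 + 167.1 = 190.2 °C.

190 °C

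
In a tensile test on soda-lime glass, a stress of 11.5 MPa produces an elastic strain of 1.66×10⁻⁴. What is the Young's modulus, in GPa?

E = σ/ε = 11.5 MPa / 1.66×10⁻⁴ = 69280 MPa = 69.3 GPa.

69.3 GPa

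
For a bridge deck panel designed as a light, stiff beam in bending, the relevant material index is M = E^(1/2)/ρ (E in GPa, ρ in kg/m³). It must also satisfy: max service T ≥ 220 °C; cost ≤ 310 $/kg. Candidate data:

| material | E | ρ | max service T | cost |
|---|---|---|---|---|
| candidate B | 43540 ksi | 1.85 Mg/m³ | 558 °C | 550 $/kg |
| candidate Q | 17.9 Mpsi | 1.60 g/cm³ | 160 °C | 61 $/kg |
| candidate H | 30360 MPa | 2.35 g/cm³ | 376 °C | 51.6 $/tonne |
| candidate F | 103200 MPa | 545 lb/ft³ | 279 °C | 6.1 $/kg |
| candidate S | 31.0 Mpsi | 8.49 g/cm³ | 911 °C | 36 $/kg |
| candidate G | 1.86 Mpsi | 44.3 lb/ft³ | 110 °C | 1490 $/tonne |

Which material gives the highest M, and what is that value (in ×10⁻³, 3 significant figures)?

Screen on constraints: max service T ≥ 220 °C; cost ≤ 310 $/kg. Survivors: candidate H, candidate F, candidate S.
After converting to SI:
  candidate H: E = 30.36 GPa, ρ = 2350 kg/m³
  candidate F: E = 103.2 GPa, ρ = 8730 kg/m³
  candidate S: E = 213.7 GPa, ρ = 8490 kg/m³
  candidate H: M = 2.34×10⁻³
  candidate S: M = 1.72×10⁻³
  candidate F: M = 1.16×10⁻³
The maximum is for candidate H.

candidate H, M = 2.34×10⁻³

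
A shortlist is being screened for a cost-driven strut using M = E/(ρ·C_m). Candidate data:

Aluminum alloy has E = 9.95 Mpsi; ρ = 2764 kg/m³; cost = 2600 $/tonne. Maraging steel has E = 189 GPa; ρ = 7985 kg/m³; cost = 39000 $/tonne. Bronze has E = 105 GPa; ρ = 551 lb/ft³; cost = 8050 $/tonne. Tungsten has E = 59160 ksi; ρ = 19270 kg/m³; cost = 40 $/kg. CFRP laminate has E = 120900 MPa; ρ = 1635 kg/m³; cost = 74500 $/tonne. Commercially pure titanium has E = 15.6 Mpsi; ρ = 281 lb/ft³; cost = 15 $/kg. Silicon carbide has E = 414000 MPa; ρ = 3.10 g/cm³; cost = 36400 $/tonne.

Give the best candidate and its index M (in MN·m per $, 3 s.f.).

In SI units:
  aluminum alloy: E = 68.60 GPa, ρ = 2764 kg/m³, cost = 2.600 $/kg
  maraging steel: E = 189.0 GPa, ρ = 7985 kg/m³, cost = 39.00 $/kg
  bronze: E = 105.0 GPa, ρ = 8826 kg/m³, cost = 8.050 $/kg
  tungsten: E = 407.9 GPa, ρ = 19270 kg/m³, cost = 40.00 $/kg
  CFRP laminate: E = 120.9 GPa, ρ = 1635 kg/m³, cost = 74.50 $/kg
  commercially pure titanium: E = 107.6 GPa, ρ = 4501 kg/m³, cost = 15.00 $/kg
  silicon carbide: E = 414.0 GPa, ρ = 3100 kg/m³, cost = 36.40 $/kg
  aluminum alloy: M = 9.55 MN·m per $
  silicon carbide: M = 3.67 MN·m per $
  commercially pure titanium: M = 1.59 MN·m per $
  bronze: M = 1.48 MN·m per $
  CFRP laminate: M = 0.993 MN·m per $
  maraging steel: M = 0.607 MN·m per $
  tungsten: M = 0.529 MN·m per $
Aluminum alloy ranks first.

aluminum alloy, M = 9.55 MN·m per $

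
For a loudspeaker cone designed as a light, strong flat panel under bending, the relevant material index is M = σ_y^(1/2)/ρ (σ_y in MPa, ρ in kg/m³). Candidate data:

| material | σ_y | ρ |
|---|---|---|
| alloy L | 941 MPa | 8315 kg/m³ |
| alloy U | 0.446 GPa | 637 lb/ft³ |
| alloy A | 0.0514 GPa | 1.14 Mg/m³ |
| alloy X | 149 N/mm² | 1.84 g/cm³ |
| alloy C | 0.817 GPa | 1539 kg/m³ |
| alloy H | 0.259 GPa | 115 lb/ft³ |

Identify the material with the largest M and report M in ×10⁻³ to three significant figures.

Putting every candidate on a common basis:
  alloy L: σ_y = 941.0 MPa, ρ = 8315 kg/m³
  alloy U: σ_y = 446.0 MPa, ρ = 10200 kg/m³
  alloy A: σ_y = 51.40 MPa, ρ = 1140 kg/m³
  alloy X: σ_y = 149.0 MPa, ρ = 1840 kg/m³
  alloy C: σ_y = 817.0 MPa, ρ = 1539 kg/m³
  alloy H: σ_y = 259.0 MPa, ρ = 1842 kg/m³
  alloy C: M = 18.6×10⁻³
  alloy H: M = 8.74×10⁻³
  alloy X: M = 6.63×10⁻³
  alloy A: M = 6.29×10⁻³
  alloy L: M = 3.69×10⁻³
  alloy U: M = 2.07×10⁻³
Alloy C ranks first.

alloy C, M = 18.6×10⁻³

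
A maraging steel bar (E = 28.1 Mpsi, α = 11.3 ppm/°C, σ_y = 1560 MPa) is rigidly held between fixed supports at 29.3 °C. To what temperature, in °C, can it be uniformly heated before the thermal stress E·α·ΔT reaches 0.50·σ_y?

E = 28.1 Mpsi = 193.7 GPa.
E·α·ΔT = 780.0 MPa ⇒ ΔT = 780.0 / (193.7×10³ × 11.3×10⁻⁶) = 356.3 K.
T = 29.3 + 356.3 = 385.6 °C.

386 °C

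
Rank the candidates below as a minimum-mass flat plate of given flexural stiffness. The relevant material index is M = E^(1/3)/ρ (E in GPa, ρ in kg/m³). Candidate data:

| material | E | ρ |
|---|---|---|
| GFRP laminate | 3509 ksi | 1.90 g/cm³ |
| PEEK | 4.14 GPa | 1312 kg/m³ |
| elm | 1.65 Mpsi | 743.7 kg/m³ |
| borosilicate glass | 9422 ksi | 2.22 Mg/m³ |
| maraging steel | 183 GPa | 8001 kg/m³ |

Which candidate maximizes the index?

elm

Putting every candidate on a common basis:
  GFRP laminate: E = 24.19 GPa, ρ = 1900 kg/m³
  PEEK: E = 4.140 GPa, ρ = 1312 kg/m³
  elm: E = 11.38 GPa, ρ = 743.7 kg/m³
  borosilicate glass: E = 64.96 GPa, ρ = 2220 kg/m³
  maraging steel: E = 183.0 GPa, ρ = 8001 kg/m³
  elm: M = 3.02×10⁻³
  borosilicate glass: M = 1.81×10⁻³
  GFRP laminate: M = 1.52×10⁻³
  PEEK: M = 1.22×10⁻³
  maraging steel: M = 0.710×10⁻³
The maximum is for elm.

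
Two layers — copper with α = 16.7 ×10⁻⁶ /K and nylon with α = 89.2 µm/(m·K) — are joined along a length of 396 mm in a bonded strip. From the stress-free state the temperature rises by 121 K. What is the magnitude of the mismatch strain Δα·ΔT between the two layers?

8.77×10⁻³

Δα = |16.7 − 89.2|×10⁻⁶/K = 72.5×10⁻⁶/K.
Mismatch strain = Δα·ΔT = 72.5×10⁻⁶ × 121.0 = 8.77×10⁻³.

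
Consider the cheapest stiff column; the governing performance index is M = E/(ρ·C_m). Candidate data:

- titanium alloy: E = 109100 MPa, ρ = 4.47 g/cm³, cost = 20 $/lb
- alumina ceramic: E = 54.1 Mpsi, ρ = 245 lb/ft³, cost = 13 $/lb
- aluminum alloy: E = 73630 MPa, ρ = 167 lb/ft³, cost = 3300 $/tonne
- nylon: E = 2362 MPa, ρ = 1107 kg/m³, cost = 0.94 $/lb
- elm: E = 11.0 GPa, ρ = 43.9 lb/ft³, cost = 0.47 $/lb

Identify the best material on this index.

Putting every candidate on a common basis:
  titanium alloy: E = 109.1 GPa, ρ = 4470 kg/m³, cost = 44.09 $/kg
  alumina ceramic: E = 373.0 GPa, ρ = 3925 kg/m³, cost = 28.66 $/kg
  aluminum alloy: E = 73.63 GPa, ρ = 2675 kg/m³, cost = 3.300 $/kg
  nylon: E = 2.362 GPa, ρ = 1107 kg/m³, cost = 2.072 $/kg
  elm: E = 11.00 GPa, ρ = 703.2 kg/m³, cost = 1.036 $/kg
  elm: M = 15.1 MN·m per $
  aluminum alloy: M = 8.34 MN·m per $
  alumina ceramic: M = 3.32 MN·m per $
  nylon: M = 1.03 MN·m per $
  titanium alloy: M = 0.554 MN·m per $
Elm ranks first.

elm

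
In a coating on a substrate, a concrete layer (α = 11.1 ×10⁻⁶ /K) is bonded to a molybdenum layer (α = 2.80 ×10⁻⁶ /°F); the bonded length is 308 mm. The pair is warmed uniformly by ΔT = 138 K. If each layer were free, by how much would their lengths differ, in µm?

258 µm

molybdenum: α = 2.80×10⁻⁶/°F × 9/5 = 5.04×10⁻⁶/K.
Δα = |11.1 − 5.04|×10⁻⁶/K = 6.06×10⁻⁶/K.
ΔL_mismatch = Δα·L·ΔT = 6.06×10⁻⁶ × 308.0 mm × 138.0 K = 258 µm.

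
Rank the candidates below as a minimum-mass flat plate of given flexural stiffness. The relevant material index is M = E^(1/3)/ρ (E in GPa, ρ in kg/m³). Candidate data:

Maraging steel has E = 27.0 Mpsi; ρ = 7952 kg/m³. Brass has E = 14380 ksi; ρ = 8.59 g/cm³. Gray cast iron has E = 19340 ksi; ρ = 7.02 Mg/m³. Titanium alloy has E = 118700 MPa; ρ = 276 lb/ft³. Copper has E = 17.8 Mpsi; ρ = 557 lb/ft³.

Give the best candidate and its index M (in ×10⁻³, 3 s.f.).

titanium alloy, M = 1.11×10⁻³

Convert each candidate to consistent units, then evaluate M:
  maraging steel: E = 186.2 GPa, ρ = 7952 kg/m³
  brass: E = 99.15 GPa, ρ = 8590 kg/m³
  gray cast iron: E = 133.3 GPa, ρ = 7020 kg/m³
  titanium alloy: E = 118.7 GPa, ρ = 4421 kg/m³
  copper: E = 122.7 GPa, ρ = 8922 kg/m³
  titanium alloy: M = 1.11×10⁻³
  gray cast iron: M = 0.728×10⁻³
  maraging steel: M = 0.718×10⁻³
  copper: M = 0.557×10⁻³
  brass: M = 0.539×10⁻³
Titanium alloy has the largest M.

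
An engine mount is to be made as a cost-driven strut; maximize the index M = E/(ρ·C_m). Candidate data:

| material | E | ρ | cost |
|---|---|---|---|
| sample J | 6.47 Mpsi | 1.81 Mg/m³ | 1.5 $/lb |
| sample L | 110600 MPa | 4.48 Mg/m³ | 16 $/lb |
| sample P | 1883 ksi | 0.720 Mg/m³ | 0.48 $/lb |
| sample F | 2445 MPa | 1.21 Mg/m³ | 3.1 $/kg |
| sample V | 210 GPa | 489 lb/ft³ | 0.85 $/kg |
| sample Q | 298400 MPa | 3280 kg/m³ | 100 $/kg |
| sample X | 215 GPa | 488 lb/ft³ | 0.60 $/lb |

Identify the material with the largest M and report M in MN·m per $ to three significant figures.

Normalizing units and computing the index:
  sample J: E = 44.61 GPa, ρ = 1810 kg/m³, cost = 3.307 $/kg
  sample L: E = 110.6 GPa, ρ = 4480 kg/m³, cost = 35.27 $/kg
  sample P: E = 12.98 GPa, ρ = 720.0 kg/m³, cost = 1.058 $/kg
  sample F: E = 2.445 GPa, ρ = 1210 kg/m³, cost = 3.100 $/kg
  sample V: E = 210.0 GPa, ρ = 7833 kg/m³, cost = 0.8500 $/kg
  sample Q: E = 298.4 GPa, ρ = 3280 kg/m³, cost = 100.0 $/kg
  sample X: E = 215.0 GPa, ρ = 7817 kg/m³, cost = 1.323 $/kg
  sample V: M = 31.5 MN·m per $
  sample X: M = 20.8 MN·m per $
  sample P: M = 17.0 MN·m per $
  sample J: M = 7.45 MN·m per $
  sample Q: M = 0.910 MN·m per $
  sample L: M = 0.700 MN·m per $
  sample F: M = 0.652 MN·m per $
The maximum is for sample V.

sample V, M = 31.5 MN·m per $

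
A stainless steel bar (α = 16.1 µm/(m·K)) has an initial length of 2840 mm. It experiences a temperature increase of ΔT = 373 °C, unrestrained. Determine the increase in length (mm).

17.1 mm

ΔL = α·L₀·ΔT = 16.1×10⁻⁶ × 2840 mm × 373.0 K = 17.1 mm.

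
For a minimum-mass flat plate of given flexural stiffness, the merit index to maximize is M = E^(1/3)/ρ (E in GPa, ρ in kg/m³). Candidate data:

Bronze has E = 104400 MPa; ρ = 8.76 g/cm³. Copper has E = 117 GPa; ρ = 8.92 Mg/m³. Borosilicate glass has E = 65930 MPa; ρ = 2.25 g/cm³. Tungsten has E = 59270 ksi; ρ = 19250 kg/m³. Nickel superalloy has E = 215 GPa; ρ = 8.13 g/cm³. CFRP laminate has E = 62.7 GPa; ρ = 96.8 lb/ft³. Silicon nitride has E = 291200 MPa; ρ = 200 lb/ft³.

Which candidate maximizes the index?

CFRP laminate

Normalizing units and computing the index:
  bronze: E = 104.4 GPa, ρ = 8760 kg/m³
  copper: E = 117.0 GPa, ρ = 8920 kg/m³
  borosilicate glass: E = 65.93 GPa, ρ = 2250 kg/m³
  tungsten: E = 408.7 GPa, ρ = 19250 kg/m³
  nickel superalloy: E = 215.0 GPa, ρ = 8130 kg/m³
  CFRP laminate: E = 62.70 GPa, ρ = 1551 kg/m³
  silicon nitride: E = 291.2 GPa, ρ = 3204 kg/m³
  CFRP laminate: M = 2.56×10⁻³
  silicon nitride: M = 2.07×10⁻³
  borosilicate glass: M = 1.80×10⁻³
  nickel superalloy: M = 0.737×10⁻³
  copper: M = 0.548×10⁻³
  bronze: M = 0.538×10⁻³
  tungsten: M = 0.385×10⁻³
CFRP laminate has the largest M.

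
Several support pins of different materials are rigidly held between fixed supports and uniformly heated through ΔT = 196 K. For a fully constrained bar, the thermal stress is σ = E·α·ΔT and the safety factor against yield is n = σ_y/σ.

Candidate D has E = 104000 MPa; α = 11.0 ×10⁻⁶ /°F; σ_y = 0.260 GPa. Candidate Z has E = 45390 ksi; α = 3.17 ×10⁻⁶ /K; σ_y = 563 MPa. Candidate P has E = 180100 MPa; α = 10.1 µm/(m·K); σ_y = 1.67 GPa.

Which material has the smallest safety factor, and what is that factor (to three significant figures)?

candidate D, n = 0.644

With everything in SI (GPa, ×10⁻⁶/K, MPa):
  candidate D: E = 104.0, α = 19.8, σ_y = 260.0 → σ = 404 MPa, n = 0.644
  candidate Z: E = 313.0, α = 3.17, σ_y = 563.0 → σ = 194 MPa, n = 2.90
  candidate P: E = 180.1, α = 10.1, σ_y = 1670 → σ = 357 MPa, n = 4.68
The minimum is candidate D at n = 0.644.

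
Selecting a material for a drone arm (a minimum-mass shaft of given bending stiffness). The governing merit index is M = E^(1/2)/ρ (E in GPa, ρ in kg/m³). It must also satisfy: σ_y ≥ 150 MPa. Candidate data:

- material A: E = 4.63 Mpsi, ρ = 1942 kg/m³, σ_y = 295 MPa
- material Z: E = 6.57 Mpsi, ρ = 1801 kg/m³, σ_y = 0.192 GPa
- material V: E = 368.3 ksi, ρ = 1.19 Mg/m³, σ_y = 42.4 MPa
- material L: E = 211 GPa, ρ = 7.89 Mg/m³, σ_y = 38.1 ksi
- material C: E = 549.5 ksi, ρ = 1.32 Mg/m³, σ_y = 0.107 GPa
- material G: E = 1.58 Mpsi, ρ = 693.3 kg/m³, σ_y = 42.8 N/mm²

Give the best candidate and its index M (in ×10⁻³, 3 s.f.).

Screen on constraints: σ_y ≥ 150 MPa. Survivors: material A, material Z, material L.
In SI units:
  material A: E = 31.92 GPa, ρ = 1942 kg/m³
  material Z: E = 45.30 GPa, ρ = 1801 kg/m³
  material L: E = 211.0 GPa, ρ = 7890 kg/m³
  material Z: M = 3.74×10⁻³
  material A: M = 2.91×10⁻³
  material L: M = 1.84×10⁻³
Material Z ranks first.

material Z, M = 3.74×10⁻³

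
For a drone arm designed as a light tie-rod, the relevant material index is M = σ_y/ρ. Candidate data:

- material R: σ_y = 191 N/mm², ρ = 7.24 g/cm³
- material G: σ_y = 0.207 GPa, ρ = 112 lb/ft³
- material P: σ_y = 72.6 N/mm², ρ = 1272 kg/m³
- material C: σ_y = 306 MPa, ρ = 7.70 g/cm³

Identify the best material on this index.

Putting every candidate on a common basis:
  material R: σ_y = 191.0 MPa, ρ = 7240 kg/m³
  material G: σ_y = 207.0 MPa, ρ = 1794 kg/m³
  material P: σ_y = 72.60 MPa, ρ = 1272 kg/m³
  material C: σ_y = 306.0 MPa, ρ = 7700 kg/m³
  material G: M = 115 kN·m/kg
  material P: M = 57.1 kN·m/kg
  material C: M = 39.7 kN·m/kg
  material R: M = 26.4 kN·m/kg
Material G has the largest M.

material G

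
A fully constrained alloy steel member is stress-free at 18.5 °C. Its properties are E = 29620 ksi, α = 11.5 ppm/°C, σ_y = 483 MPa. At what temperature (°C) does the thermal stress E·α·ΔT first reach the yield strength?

224 °C

E = 29620 ksi = 204.2 GPa.
E·α·ΔT = 483.0 MPa ⇒ ΔT = 483.0 / (204.2×10³ × 11.5×10⁻⁶) = 205.7 K.
T = 18.5 + 205.7 = 224.2 °C.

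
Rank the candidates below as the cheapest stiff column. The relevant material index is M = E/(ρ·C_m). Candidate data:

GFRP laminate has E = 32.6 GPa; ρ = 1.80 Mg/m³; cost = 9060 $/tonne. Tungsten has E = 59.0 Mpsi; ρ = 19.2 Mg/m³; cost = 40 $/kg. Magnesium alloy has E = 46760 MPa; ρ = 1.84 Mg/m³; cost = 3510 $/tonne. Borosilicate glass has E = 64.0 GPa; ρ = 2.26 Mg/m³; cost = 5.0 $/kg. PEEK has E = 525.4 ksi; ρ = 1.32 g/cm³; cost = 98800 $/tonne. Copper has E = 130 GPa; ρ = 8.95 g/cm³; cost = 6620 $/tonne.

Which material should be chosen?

Putting every candidate on a common basis:
  GFRP laminate: E = 32.60 GPa, ρ = 1800 kg/m³, cost = 9.060 $/kg
  tungsten: E = 406.8 GPa, ρ = 19200 kg/m³, cost = 40.00 $/kg
  magnesium alloy: E = 46.76 GPa, ρ = 1840 kg/m³, cost = 3.510 $/kg
  borosilicate glass: E = 64.00 GPa, ρ = 2260 kg/m³, cost = 5.000 $/kg
  PEEK: E = 3.623 GPa, ρ = 1320 kg/m³, cost = 98.80 $/kg
  copper: E = 130.0 GPa, ρ = 8950 kg/m³, cost = 6.620 $/kg
  magnesium alloy: M = 7.24 MN·m per $
  borosilicate glass: M = 5.66 MN·m per $
  copper: M = 2.19 MN·m per $
  GFRP laminate: M = 2.00 MN·m per $
  tungsten: M = 0.530 MN·m per $
  PEEK: M = 0.0278 MN·m per $
Highest index: magnesium alloy.

magnesium alloy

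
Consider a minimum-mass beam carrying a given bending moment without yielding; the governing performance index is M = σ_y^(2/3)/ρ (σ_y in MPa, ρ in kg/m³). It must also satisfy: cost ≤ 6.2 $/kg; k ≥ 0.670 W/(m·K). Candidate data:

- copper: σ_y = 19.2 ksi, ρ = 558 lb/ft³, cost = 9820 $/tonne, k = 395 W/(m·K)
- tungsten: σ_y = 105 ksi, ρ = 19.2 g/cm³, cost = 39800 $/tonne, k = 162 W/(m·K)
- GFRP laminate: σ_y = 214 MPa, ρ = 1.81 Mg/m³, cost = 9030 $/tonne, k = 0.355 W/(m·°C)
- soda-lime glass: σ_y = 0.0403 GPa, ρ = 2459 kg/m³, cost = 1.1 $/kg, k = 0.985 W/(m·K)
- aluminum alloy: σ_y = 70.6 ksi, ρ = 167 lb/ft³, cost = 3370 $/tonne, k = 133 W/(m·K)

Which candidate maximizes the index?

aluminum alloy

Screen on constraints: cost ≤ 6.2 $/kg; k ≥ 0.670 W/(m·K). Survivors: soda-lime glass, aluminum alloy.
After converting to SI:
  soda-lime glass: σ_y = 40.30 MPa, ρ = 2459 kg/m³
  aluminum alloy: σ_y = 486.8 MPa, ρ = 2675 kg/m³
  aluminum alloy: M = 23.1×10⁻³
  soda-lime glass: M = 4.78×10⁻³
Aluminum alloy has the largest M.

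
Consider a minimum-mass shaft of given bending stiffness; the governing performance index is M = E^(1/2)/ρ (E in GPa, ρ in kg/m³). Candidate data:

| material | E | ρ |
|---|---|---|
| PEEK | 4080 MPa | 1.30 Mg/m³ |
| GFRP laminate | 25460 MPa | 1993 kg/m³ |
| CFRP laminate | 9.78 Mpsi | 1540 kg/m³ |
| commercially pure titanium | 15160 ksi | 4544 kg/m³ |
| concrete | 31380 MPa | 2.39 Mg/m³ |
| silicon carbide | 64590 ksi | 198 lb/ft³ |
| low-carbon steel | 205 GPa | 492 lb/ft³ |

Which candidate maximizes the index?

After converting to SI:
  PEEK: E = 4.080 GPa, ρ = 1300 kg/m³
  GFRP laminate: E = 25.46 GPa, ρ = 1993 kg/m³
  CFRP laminate: E = 67.43 GPa, ρ = 1540 kg/m³
  commercially pure titanium: E = 104.5 GPa, ρ = 4544 kg/m³
  concrete: E = 31.38 GPa, ρ = 2390 kg/m³
  silicon carbide: E = 445.3 GPa, ρ = 3172 kg/m³
  low-carbon steel: E = 205.0 GPa, ρ = 7881 kg/m³
  silicon carbide: M = 6.65×10⁻³
  CFRP laminate: M = 5.33×10⁻³
  GFRP laminate: M = 2.53×10⁻³
  concrete: M = 2.34×10⁻³
  commercially pure titanium: M = 2.25×10⁻³
  low-carbon steel: M = 1.82×10⁻³
  PEEK: M = 1.55×10⁻³
The maximum is for silicon carbide.

silicon carbide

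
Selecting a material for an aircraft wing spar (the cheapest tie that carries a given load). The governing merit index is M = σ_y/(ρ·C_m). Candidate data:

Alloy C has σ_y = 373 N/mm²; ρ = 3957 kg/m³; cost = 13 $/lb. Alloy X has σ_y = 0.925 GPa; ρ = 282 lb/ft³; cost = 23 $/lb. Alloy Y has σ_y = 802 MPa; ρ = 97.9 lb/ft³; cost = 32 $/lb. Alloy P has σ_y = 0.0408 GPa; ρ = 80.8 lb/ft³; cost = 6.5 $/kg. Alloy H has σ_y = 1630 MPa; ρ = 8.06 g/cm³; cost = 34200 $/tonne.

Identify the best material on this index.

alloy Y

Convert each candidate to consistent units, then evaluate M:
  alloy C: σ_y = 373.0 MPa, ρ = 3957 kg/m³, cost = 28.66 $/kg
  alloy X: σ_y = 925.0 MPa, ρ = 4517 kg/m³, cost = 50.71 $/kg
  alloy Y: σ_y = 802.0 MPa, ρ = 1568 kg/m³, cost = 70.55 $/kg
  alloy P: σ_y = 40.80 MPa, ρ = 1294 kg/m³, cost = 6.500 $/kg
  alloy H: σ_y = 1630 MPa, ρ = 8060 kg/m³, cost = 34.20 $/kg
  alloy Y: M = 7.25 kN·m per $
  alloy H: M = 5.91 kN·m per $
  alloy P: M = 4.85 kN·m per $
  alloy X: M = 4.04 kN·m per $
  alloy C: M = 3.29 kN·m per $
The maximum is for alloy Y.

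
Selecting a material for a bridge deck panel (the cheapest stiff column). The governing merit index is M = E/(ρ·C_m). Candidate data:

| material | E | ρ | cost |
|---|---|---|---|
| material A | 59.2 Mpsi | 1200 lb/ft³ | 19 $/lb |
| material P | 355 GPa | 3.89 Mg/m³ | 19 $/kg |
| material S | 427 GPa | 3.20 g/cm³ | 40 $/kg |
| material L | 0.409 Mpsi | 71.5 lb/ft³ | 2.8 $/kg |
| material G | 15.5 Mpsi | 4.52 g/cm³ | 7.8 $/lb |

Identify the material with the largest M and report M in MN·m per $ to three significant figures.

Normalizing units and computing the index:
  material A: E = 408.2 GPa, ρ = 19220 kg/m³, cost = 41.89 $/kg
  material P: E = 355.0 GPa, ρ = 3890 kg/m³, cost = 19.00 $/kg
  material S: E = 427.0 GPa, ρ = 3200 kg/m³, cost = 40.00 $/kg
  material L: E = 2.820 GPa, ρ = 1145 kg/m³, cost = 2.800 $/kg
  material G: E = 106.9 GPa, ρ = 4520 kg/m³, cost = 17.20 $/kg
  material P: M = 4.80 MN·m per $
  material S: M = 3.34 MN·m per $
  material G: M = 1.37 MN·m per $
  material L: M = 0.879 MN·m per $
  material A: M = 0.507 MN·m per $
Highest index: material P.

material P, M = 4.80 MN·m per $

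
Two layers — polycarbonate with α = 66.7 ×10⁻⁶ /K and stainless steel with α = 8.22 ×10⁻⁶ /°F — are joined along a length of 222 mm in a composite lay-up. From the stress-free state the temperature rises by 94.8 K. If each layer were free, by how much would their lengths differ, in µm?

stainless steel: α = 8.22×10⁻⁶/°F × 9/5 = 14.8×10⁻⁶/K.
Δα = |66.7 − 14.8|×10⁻⁶/K = 51.9×10⁻⁶/K.
ΔL_mismatch = Δα·L·ΔT = 51.9×10⁻⁶ × 222.0 mm × 94.8 K = 1090 µm.

1090 µm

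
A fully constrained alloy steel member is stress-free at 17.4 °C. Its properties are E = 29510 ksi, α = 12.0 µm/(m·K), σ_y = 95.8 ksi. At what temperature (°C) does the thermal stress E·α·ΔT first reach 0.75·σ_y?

220 °C

E = 29510 ksi = 203.5 GPa.
σ_y = 95.8 ksi = 660.5 MPa.
E·α·ΔT = 495.4 MPa ⇒ ΔT = 495.4 / (203.5×10³ × 12.0×10⁻⁶) = 202.9 K.
T = 17.4 + 202.9 = 220.3 °C.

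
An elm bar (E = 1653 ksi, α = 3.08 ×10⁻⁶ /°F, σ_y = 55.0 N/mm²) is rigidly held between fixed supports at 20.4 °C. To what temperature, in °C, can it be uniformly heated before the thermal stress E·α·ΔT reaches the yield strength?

E = 1653 ksi = 11.40 GPa.
α = 3.08×10⁻⁶/°F × 9/5 = 5.54×10⁻⁶/K.
σ_y = 55.0 N/mm² = 55.00 MPa.
E·α·ΔT = 55.00 MPa ⇒ ΔT = 55.00 / (11.40×10³ × 5.54×10⁻⁶) = 870.5 K.
T = 20.4 + 870.5 = 890.9 °C.

891 °C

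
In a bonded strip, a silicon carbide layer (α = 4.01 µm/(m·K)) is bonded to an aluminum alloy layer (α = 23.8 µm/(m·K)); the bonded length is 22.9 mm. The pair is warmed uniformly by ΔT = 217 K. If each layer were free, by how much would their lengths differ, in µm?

Δα = |4.01 − 23.8|×10⁻⁶/K = 19.8×10⁻⁶/K.
ΔL_mismatch = Δα·L·ΔT = 19.8×10⁻⁶ × 22.9 mm × 217.0 K = 98.3 µm.

98.3 µm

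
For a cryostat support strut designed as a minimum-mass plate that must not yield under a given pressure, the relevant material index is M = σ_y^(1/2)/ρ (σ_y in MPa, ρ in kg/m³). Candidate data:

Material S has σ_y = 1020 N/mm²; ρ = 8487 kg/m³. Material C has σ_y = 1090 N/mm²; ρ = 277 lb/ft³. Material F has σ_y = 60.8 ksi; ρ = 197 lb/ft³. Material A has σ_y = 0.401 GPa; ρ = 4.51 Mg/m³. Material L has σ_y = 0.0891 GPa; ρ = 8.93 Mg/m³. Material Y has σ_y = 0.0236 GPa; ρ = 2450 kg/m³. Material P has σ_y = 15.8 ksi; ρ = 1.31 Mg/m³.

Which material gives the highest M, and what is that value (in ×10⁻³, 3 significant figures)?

Putting every candidate on a common basis:
  material S: σ_y = 1020 MPa, ρ = 8487 kg/m³
  material C: σ_y = 1090 MPa, ρ = 4437 kg/m³
  material F: σ_y = 419.2 MPa, ρ = 3156 kg/m³
  material A: σ_y = 401.0 MPa, ρ = 4510 kg/m³
  material L: σ_y = 89.10 MPa, ρ = 8930 kg/m³
  material Y: σ_y = 23.60 MPa, ρ = 2450 kg/m³
  material P: σ_y = 108.9 MPa, ρ = 1310 kg/m³
  material P: M = 7.97×10⁻³
  material C: M = 7.44×10⁻³
  material F: M = 6.49×10⁻³
  material A: M = 4.44×10⁻³
  material S: M = 3.76×10⁻³
  material Y: M = 1.98×10⁻³
  material L: M = 1.06×10⁻³
The maximum is for material P.

material P, M = 7.97×10⁻³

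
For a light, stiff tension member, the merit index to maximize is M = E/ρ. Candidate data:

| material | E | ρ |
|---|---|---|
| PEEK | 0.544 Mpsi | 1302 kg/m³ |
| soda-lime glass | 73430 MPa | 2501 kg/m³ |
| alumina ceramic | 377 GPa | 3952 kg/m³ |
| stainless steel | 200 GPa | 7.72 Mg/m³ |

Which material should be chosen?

Normalizing units and computing the index:
  PEEK: E = 3.751 GPa, ρ = 1302 kg/m³
  soda-lime glass: E = 73.43 GPa, ρ = 2501 kg/m³
  alumina ceramic: E = 377.0 GPa, ρ = 3952 kg/m³
  stainless steel: E = 200.0 GPa, ρ = 7720 kg/m³
  alumina ceramic: M = 95.4 MN·m/kg
  soda-lime glass: M = 29.4 MN·m/kg
  stainless steel: M = 25.9 MN·m/kg
  PEEK: M = 2.88 MN·m/kg
Highest index: alumina ceramic.

alumina ceramic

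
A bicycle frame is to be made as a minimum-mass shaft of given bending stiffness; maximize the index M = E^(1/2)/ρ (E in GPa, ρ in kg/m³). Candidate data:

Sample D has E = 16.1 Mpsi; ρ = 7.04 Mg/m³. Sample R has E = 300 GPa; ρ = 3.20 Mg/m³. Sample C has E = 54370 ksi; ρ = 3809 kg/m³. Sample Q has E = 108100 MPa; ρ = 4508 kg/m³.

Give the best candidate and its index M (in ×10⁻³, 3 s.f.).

Convert each candidate to consistent units, then evaluate M:
  sample D: E = 111.0 GPa, ρ = 7040 kg/m³
  sample R: E = 300.0 GPa, ρ = 3200 kg/m³
  sample C: E = 374.9 GPa, ρ = 3809 kg/m³
  sample Q: E = 108.1 GPa, ρ = 4508 kg/m³
  sample R: M = 5.41×10⁻³
  sample C: M = 5.08×10⁻³
  sample Q: M = 2.31×10⁻³
  sample D: M = 1.50×10⁻³
Highest index: sample R.

sample R, M = 5.41×10⁻³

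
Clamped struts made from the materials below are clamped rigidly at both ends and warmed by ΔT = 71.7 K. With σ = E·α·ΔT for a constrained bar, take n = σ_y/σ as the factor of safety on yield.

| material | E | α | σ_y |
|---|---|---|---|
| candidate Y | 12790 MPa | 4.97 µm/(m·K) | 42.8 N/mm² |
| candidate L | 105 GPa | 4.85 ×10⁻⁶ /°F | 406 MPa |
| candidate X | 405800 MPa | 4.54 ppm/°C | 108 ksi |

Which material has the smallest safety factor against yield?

candidate X

Per material, after unit conversion:
  candidate Y: E = 12.79, α = 4.97, σ_y = 42.80 → σ = 4.56 MPa, n = 9.39
  candidate L: E = 105.0, α = 8.73, σ_y = 406.0 → σ = 65.7 MPa, n = 6.18
  candidate X: E = 405.8, α = 4.54, σ_y = 744.6 → σ = 132 MPa, n = 5.64
The minimum is candidate X at n = 5.64.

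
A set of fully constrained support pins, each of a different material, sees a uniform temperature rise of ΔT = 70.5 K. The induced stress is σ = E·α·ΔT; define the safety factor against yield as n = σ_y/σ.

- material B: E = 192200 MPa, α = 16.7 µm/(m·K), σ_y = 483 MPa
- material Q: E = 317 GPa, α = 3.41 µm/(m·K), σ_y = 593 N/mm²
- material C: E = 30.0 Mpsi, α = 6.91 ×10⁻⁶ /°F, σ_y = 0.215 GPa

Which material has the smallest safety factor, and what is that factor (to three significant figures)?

In consistent units (E in GPa, α in ×10⁻⁶/K, σ_y in MPa):
  material B: E = 192.2, α = 16.7, σ_y = 483.0 → σ = 226 MPa, n = 2.13
  material Q: E = 317.0, α = 3.41, σ_y = 593.0 → σ = 76.2 MPa, n = 7.78
  material C: E = 206.8, α = 12.4, σ_y = 215.0 → σ = 181 MPa, n = 1.19
The minimum is material C at n = 1.19.

material C, n = 1.19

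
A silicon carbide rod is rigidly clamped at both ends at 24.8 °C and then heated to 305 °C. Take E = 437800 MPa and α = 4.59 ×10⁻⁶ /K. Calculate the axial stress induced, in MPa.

E = 437800 MPa = 437.8 GPa.
ΔT = 280.2 K. Constrained thermal stress σ = E·α·ΔT = 437.8×10³ MPa × 4.59×10⁻⁶ × 280.2 = 563 MPa (compressive).

563 MPa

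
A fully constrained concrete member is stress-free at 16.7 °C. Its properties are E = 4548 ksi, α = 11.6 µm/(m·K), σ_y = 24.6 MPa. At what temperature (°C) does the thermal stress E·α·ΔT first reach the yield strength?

E = 4548 ksi = 31.36 GPa.
E·α·ΔT = 24.60 MPa ⇒ ΔT = 24.60 / (31.36×10³ × 11.6×10⁻⁶) = 67.63 K.
T = 16.7 + 67.63 = 84.33 °C.

84.3 °C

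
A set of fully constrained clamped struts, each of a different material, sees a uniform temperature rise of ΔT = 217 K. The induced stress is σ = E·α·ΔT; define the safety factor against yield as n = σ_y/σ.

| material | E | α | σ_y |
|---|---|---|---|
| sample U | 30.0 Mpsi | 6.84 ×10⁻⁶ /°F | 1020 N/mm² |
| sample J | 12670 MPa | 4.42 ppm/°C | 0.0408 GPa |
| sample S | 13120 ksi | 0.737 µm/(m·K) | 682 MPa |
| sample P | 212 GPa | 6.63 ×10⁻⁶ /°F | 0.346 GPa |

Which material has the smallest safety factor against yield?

With everything in SI (GPa, ×10⁻⁶/K, MPa):
  sample U: E = 206.8, α = 12.3, σ_y = 1020 → σ = 553 MPa, n = 1.85
  sample J: E = 12.67, α = 4.42, σ_y = 40.80 → σ = 12.2 MPa, n = 3.36
  sample S: E = 90.46, α = 0.737, σ_y = 682.0 → σ = 14.5 MPa, n = 47.1
  sample P: E = 212.0, α = 11.9, σ_y = 346.0 → σ = 549 MPa, n = 0.630
Sample P has the lowest safety factor, n = 0.630.

sample P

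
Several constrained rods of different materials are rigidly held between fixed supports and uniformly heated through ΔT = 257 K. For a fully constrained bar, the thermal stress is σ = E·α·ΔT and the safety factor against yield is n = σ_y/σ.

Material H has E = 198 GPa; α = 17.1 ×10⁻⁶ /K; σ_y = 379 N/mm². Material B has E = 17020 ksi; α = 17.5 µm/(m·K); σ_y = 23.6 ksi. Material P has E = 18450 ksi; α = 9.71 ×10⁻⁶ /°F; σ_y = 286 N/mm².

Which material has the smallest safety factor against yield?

Per material, after unit conversion:
  material H: E = 198.0, α = 17.1, σ_y = 379.0 → σ = 870 MPa, n = 0.436
  material B: E = 117.3, α = 17.5, σ_y = 162.7 → σ = 528 MPa, n = 0.308
  material P: E = 127.2, α = 17.5, σ_y = 286.0 → σ = 571 MPa, n = 0.501
The minimum is material B at n = 0.308.

material B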